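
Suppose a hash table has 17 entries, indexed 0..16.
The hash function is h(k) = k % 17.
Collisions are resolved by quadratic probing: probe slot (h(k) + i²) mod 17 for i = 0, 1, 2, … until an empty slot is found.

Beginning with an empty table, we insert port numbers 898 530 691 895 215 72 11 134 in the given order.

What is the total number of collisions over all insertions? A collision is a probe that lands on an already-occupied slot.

898 hashes to 14; slot 14 is free → place at 14.
530 hashes to 3; slot 3 is free → place at 3.
691 hashes to 11; slot 11 is free → place at 11.
895 hashes to 11; 11 taken → place at 12.
215 hashes to 11; 11,12 taken → place at 15.
72 hashes to 4; slot 4 is free → place at 4.
11 hashes to 11; 11,12,15,3 taken → place at 10.
134 hashes to 15; 15 taken → place at 16.
Table: [∅, ∅, ∅, 530, 72, ∅, ∅, ∅, ∅, ∅, 11, 691, 895, ∅, 898, 215, 134]

8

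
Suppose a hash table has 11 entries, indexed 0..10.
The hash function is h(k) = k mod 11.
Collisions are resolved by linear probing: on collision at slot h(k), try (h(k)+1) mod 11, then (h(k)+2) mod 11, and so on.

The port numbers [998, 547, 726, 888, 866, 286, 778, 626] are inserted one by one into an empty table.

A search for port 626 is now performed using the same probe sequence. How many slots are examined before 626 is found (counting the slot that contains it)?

998: h=8 → slot 8
547: h=8, probe 8,9 → slot 9
726: h=0 → slot 0
888: h=8, probe 8,9,10 → slot 10
866: h=8, probe 8,9,10,0,1 → slot 1
286: h=0, probe 0,1,2 → slot 2
778: h=8, probe 8,9,10,0,1,2,3 → slot 3
626: h=10, probe 10,0,1,2,3,4 → slot 4
Table: [726, 866, 286, 778, 626, —, —, —, 998, 547, 888]
Lookup 626: h=10, probe 10,0,1,2,3,4 → found at 4.

6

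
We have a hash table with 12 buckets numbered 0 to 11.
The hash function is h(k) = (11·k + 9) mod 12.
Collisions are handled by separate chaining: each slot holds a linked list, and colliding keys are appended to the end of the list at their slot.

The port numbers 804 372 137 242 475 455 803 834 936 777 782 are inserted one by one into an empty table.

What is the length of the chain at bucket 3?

804 -> bucket 9
372 -> bucket 9 (collision)
137 -> bucket 4
242 -> bucket 7
475 -> bucket 2
455 -> bucket 10
803 -> bucket 10 (collision)
834 -> bucket 3
936 -> bucket 9 (collision)
777 -> bucket 0
782 -> bucket 7 (collision)
Final buckets:
0: 777
1: ∅
2: 475
3: 834
4: 137
5: ∅
6: ∅
7: 242 -> 782
8: ∅
9: 804 -> 372 -> 936
10: 455 -> 803
11: ∅

1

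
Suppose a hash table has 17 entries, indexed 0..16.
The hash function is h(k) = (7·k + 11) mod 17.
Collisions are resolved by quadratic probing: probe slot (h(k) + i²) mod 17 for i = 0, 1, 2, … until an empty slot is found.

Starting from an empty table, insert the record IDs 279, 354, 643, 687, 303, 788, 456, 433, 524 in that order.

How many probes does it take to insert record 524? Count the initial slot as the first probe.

279: h=9 → slot 9
354: h=7 → slot 7
643: h=7, probe 7,8 → slot 8
687: h=9, probe 9,10 → slot 10
303: h=7, probe 7,8,11 → slot 11
788: h=2 → slot 2
456: h=7, probe 7,8,11,16 → slot 16
433: h=16, probe 16,0 → slot 0
524: h=7, probe 7,8,11,16,6 → slot 6
Table: [433, ∅, 788, ∅, ∅, ∅, 524, 354, 643, 279, 687, 303, ∅, ∅, ∅, ∅, 456]

5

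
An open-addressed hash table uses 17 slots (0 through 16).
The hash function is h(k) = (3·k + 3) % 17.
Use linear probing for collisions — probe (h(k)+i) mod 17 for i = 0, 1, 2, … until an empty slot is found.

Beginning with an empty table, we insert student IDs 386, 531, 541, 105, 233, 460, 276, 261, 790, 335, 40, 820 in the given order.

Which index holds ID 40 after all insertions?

9

Insert 386: h=5, slot 5 empty => index 5.
Insert 531: h=15, slot 15 empty => index 15.
Insert 541: h=11, slot 11 empty => index 11.
Insert 105: h=12, slot 12 empty => index 12.
Insert 233: h=5, slot 5 occupied => index 6.
Insert 460: h=6, slot 6 occupied => index 7.
Insert 276: h=15, slot 15 occupied => index 16.
Insert 261: h=4, slot 4 empty => index 4.
Insert 790: h=10, slot 10 empty => index 10.
Insert 335: h=5, slots 5,6,7 occupied => index 8.
Insert 40: h=4, slots 4,5,6,7,8 occupied => index 9.
Insert 820: h=15, slots 15,16 occupied => index 0.
Table: [820, -, -, -, 261, 386, 233, 460, 335, 40, 790, 541, 105, -, -, 531, 276]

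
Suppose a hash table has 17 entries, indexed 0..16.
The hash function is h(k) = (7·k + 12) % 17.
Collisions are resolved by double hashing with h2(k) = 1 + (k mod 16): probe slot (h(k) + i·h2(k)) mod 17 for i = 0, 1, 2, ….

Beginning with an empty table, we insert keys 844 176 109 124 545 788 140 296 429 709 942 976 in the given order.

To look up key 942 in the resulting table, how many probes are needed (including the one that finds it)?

7

844 hashes to 4; slot 4 is free -> place at 4.
176 hashes to 3; slot 3 is free -> place at 3.
109 hashes to 10; slot 10 is free -> place at 10.
124 hashes to 13; slot 13 is free -> place at 13.
545 hashes to 2; slot 2 is free -> place at 2.
788 hashes to 3, h2=5; 3 taken -> place at 8.
140 hashes to 6; slot 6 is free -> place at 6.
296 hashes to 10, h2=9; 10,2 taken -> place at 11.
429 hashes to 6, h2=14; 6,3 taken -> place at 0.
709 hashes to 11, h2=6; 11,0,6 taken -> place at 12.
942 hashes to 10, h2=15; 10,8,6,4,2,0 taken -> place at 15.
976 hashes to 10, h2=1; 10,11,12,13 taken -> place at 14.
Table: [429, ., 545, 176, 844, ., 140, ., 788, ., 109, 296, 709, 124, 976, 942, .]
Lookup 942: h=10, h2=15, probe 10,8,6,4,2,0,15 → found at 15.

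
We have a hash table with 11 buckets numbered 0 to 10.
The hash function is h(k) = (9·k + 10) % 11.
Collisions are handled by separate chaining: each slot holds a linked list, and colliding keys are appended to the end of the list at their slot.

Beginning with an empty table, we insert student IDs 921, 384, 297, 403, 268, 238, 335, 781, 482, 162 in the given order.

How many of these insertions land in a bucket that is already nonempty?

3

921 -> bucket 5
384 -> bucket 1
297 -> bucket 10
403 -> bucket 7
268 -> bucket 2
238 -> bucket 7 (collision)
335 -> bucket 0
781 -> bucket 10 (collision)
482 -> bucket 3
162 -> bucket 5 (collision)
Final buckets:
0: 335
1: 384
2: 268
3: 482
4: -
5: 921 -> 162
6: -
7: 403 -> 238
8: -
9: -
10: 297 -> 781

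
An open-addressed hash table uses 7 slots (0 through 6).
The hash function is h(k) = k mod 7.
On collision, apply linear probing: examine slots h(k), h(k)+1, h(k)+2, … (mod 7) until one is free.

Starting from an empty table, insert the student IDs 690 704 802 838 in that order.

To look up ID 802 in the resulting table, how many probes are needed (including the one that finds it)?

690: h=4 => slot 4
704: h=4, probe 4,5 => slot 5
802: h=4, probe 4,5,6 => slot 6
838: h=5, probe 5,6,0 => slot 0
Table: [838, —, —, —, 690, 704, 802]
Lookup 802: h=4, probe 4,5,6 → found at 6.

3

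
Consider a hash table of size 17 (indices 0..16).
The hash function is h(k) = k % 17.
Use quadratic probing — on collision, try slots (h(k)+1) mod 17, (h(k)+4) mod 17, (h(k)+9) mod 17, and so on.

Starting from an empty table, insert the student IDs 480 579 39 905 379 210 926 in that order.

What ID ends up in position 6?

480 hashes to 4; slot 4 is free → place at 4.
579 hashes to 1; slot 1 is free → place at 1.
39 hashes to 5; slot 5 is free → place at 5.
905 hashes to 4; 4,5 taken → place at 8.
379 hashes to 5; 5 taken → place at 6.
210 hashes to 6; 6 taken → place at 7.
926 hashes to 8; 8 taken → place at 9.
Table: [∅, 579, ∅, ∅, 480, 39, 379, 210, 905, 926, ∅, ∅, ∅, ∅, ∅, ∅, ∅]

379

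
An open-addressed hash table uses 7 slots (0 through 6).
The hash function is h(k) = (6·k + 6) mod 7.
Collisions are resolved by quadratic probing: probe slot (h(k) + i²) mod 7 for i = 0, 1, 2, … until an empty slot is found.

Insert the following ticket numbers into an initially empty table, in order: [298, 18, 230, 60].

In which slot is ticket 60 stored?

298: h=2 => slot 2
18: h=2, probe 2,3 => slot 3
230: h=0 => slot 0
60: h=2, probe 2,3,6 => slot 6
Table: [230, ∅, 298, 18, ∅, ∅, 60]

6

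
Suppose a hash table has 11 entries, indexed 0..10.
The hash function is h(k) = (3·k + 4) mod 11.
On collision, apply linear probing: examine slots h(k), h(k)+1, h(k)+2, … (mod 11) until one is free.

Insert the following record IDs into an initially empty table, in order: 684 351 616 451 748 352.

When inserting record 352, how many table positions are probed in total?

4

Insert 684: h=10, slot 10 empty -> index 10.
Insert 351: h=1, slot 1 empty -> index 1.
Insert 616: h=4, slot 4 empty -> index 4.
Insert 451: h=4, slot 4 occupied -> index 5.
Insert 748: h=4, slots 4,5 occupied -> index 6.
Insert 352: h=4, slots 4,5,6 occupied -> index 7.
Table: [-, 351, -, -, 616, 451, 748, 352, -, -, 684]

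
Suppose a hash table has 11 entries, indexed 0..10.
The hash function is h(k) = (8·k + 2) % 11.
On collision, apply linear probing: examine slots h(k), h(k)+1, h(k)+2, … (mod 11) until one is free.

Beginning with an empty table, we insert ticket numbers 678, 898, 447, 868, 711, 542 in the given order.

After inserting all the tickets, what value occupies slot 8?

542

678: h=3 => slot 3
898: h=3, probe 3,4 => slot 4
447: h=3, probe 3,4,5 => slot 5
868: h=5, probe 5,6 => slot 6
711: h=3, probe 3,4,5,6,7 => slot 7
542: h=4, probe 4,5,6,7,8 => slot 8
Table: [∅, ∅, ∅, 678, 898, 447, 868, 711, 542, ∅, ∅]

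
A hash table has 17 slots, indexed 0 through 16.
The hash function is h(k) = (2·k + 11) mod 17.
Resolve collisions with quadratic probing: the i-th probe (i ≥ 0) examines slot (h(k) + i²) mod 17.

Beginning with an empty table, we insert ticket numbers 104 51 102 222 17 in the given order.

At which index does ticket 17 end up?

3

Insert 104: h=15, slot 15 empty -> index 15.
Insert 51: h=11, slot 11 empty -> index 11.
Insert 102: h=11, slot 11 occupied -> index 12.
Insert 222: h=13, slot 13 empty -> index 13.
Insert 17: h=11, slots 11,12,15 occupied -> index 3.
Table: [∅, ∅, ∅, 17, ∅, ∅, ∅, ∅, ∅, ∅, ∅, 51, 102, 222, ∅, 104, ∅]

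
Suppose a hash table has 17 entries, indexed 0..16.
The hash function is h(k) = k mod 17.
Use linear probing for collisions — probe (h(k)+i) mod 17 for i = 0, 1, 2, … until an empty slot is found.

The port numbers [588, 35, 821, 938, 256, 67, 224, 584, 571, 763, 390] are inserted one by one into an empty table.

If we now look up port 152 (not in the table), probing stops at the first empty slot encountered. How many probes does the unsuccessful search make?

9

588: h=10 => slot 10
35: h=1 => slot 1
821: h=5 => slot 5
938: h=3 => slot 3
256: h=1, probe 1,2 => slot 2
67: h=16 => slot 16
224: h=3, probe 3,4 => slot 4
584: h=6 => slot 6
571: h=10, probe 10,11 => slot 11
763: h=15 => slot 15
390: h=16, probe 16,0 => slot 0
Table: [390, 35, 256, 938, 224, 821, 584, —, —, —, 588, 571, —, —, —, 763, 67]
Lookup 152: h=16, probe 16,0,1,2,3,4,5,6,7 → slot 7 empty, not found.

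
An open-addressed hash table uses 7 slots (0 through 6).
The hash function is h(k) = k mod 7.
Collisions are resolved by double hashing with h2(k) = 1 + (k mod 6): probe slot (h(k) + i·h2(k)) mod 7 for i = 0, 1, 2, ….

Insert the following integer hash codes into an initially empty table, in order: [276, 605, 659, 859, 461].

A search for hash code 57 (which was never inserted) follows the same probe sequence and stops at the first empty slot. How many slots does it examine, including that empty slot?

276: h=3 => slot 3
605: h=3, h2=6, probe 3,2 => slot 2
659: h=1 => slot 1
859: h=5 => slot 5
461: h=6 => slot 6
Table: [., 659, 605, 276, ., 859, 461]
Lookup 57: h=1, h2=4, probe 1,5,2,6,3,0 → slot 0 empty, not found.

6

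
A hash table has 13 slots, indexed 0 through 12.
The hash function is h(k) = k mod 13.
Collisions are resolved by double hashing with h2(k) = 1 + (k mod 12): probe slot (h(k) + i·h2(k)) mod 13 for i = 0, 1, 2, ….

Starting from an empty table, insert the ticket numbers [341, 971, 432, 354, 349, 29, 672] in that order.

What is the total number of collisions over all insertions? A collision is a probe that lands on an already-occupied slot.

7

Insert 341: h=3, slot 3 empty => index 3.
Insert 971: h=9, slot 9 empty => index 9.
Insert 432: h=3, h2=1, slot 3 occupied => index 4.
Insert 354: h=3, h2=7, slot 3 occupied => index 10.
Insert 349: h=11, slot 11 empty => index 11.
Insert 29: h=3, h2=6, slots 3,9 occupied => index 2.
Insert 672: h=9, h2=1, slots 9,10,11 occupied => index 12.
Table: [—, —, 29, 341, 432, —, —, —, —, 971, 354, 349, 672]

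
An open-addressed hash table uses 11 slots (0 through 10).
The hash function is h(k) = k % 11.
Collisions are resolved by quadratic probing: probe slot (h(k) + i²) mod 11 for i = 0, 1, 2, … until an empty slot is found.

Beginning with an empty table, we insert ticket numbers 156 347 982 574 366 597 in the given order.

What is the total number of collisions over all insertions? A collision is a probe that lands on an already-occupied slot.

6

156 hashes to 2; slot 2 is free → place at 2.
347 hashes to 6; slot 6 is free → place at 6.
982 hashes to 3; slot 3 is free → place at 3.
574 hashes to 2; 2,3,6 taken → place at 0.
366 hashes to 3; 3 taken → place at 4.
597 hashes to 3; 3,4 taken → place at 7.
Table: [574, -, 156, 982, 366, -, 347, 597, -, -, -]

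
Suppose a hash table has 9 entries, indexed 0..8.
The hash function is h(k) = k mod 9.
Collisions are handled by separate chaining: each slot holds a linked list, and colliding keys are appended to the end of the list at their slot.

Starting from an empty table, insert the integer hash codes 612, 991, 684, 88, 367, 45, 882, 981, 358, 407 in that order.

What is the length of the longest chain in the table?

612 → bucket 0
991 → bucket 1
684 → bucket 0 (collision)
88 → bucket 7
367 → bucket 7 (collision)
45 → bucket 0 (collision)
882 → bucket 0 (collision)
981 → bucket 0 (collision)
358 → bucket 7 (collision)
407 → bucket 2
Final buckets:
0: 612 -> 684 -> 45 -> 882 -> 981
1: 991
2: 407
3: .
4: .
5: .
6: .
7: 88 -> 367 -> 358
8: .

5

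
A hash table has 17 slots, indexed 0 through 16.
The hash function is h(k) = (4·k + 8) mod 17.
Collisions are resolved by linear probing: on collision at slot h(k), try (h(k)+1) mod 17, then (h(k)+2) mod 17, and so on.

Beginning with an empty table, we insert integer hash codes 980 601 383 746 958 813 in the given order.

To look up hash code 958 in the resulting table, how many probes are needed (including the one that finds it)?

2

980: h=1 -> slot 1
601: h=15 -> slot 15
383: h=10 -> slot 10
746: h=0 -> slot 0
958: h=15, probe 15,16 -> slot 16
813: h=13 -> slot 13
Table: [746, 980, _, _, _, _, _, _, _, _, 383, _, _, 813, _, 601, 958]
Lookup 958: h=15, probe 15,16 → found at 16.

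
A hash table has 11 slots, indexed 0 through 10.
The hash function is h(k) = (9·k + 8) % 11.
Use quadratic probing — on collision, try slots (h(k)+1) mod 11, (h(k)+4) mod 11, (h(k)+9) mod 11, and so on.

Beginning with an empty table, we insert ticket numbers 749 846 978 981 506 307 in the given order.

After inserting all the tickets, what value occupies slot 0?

749: h=6 → slot 6
846: h=10 → slot 10
978: h=10, probe 10,0 → slot 0
981: h=4 → slot 4
506: h=8 → slot 8
307: h=10, probe 10,0,3 → slot 3
Table: [978, -, -, 307, 981, -, 749, -, 506, -, 846]

978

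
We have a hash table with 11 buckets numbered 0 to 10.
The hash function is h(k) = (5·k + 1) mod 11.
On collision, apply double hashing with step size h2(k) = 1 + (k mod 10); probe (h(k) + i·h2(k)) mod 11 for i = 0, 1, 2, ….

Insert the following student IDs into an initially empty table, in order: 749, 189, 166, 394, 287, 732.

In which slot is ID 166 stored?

2

749 hashes to 6; slot 6 is free -> place at 6.
189 hashes to 0; slot 0 is free -> place at 0.
166 hashes to 6, h2=7; 6 taken -> place at 2.
394 hashes to 2, h2=5; 2 taken -> place at 7.
287 hashes to 6, h2=8; 6 taken -> place at 3.
732 hashes to 9; slot 9 is free -> place at 9.
Table: [189, _, 166, 287, _, _, 749, 394, _, 732, _]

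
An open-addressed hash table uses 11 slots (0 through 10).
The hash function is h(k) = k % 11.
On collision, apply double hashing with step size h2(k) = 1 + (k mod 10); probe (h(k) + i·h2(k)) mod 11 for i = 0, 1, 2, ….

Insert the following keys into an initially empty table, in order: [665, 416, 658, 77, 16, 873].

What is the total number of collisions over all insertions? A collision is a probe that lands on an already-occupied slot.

2

665 hashes to 5; slot 5 is free => place at 5.
416 hashes to 9; slot 9 is free => place at 9.
658 hashes to 9, h2=9; 9 taken => place at 7.
77 hashes to 0; slot 0 is free => place at 0.
16 hashes to 5, h2=7; 5 taken => place at 1.
873 hashes to 4; slot 4 is free => place at 4.
Table: [77, 16, ∅, ∅, 873, 665, ∅, 658, ∅, 416, ∅]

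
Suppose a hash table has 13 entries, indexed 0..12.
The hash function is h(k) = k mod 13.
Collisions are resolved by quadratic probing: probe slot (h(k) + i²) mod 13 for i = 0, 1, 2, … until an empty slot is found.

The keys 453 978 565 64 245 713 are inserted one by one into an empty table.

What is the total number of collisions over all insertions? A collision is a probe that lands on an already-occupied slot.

Insert 453: h=11, slot 11 empty -> index 11.
Insert 978: h=3, slot 3 empty -> index 3.
Insert 565: h=6, slot 6 empty -> index 6.
Insert 64: h=12, slot 12 empty -> index 12.
Insert 245: h=11, slots 11,12 occupied -> index 2.
Insert 713: h=11, slots 11,12,2 occupied -> index 7.
Table: [_, _, 245, 978, _, _, 565, 713, _, _, _, 453, 64]

5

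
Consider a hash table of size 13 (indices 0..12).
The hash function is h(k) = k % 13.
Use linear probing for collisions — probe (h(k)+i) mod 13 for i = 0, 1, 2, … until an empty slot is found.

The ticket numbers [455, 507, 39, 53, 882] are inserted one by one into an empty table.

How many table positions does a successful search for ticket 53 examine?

3

Insert 455: h=0, slot 0 empty → index 0.
Insert 507: h=0, slot 0 occupied → index 1.
Insert 39: h=0, slots 0,1 occupied → index 2.
Insert 53: h=1, slots 1,2 occupied → index 3.
Insert 882: h=11, slot 11 empty → index 11.
Table: [455, 507, 39, 53, ∅, ∅, ∅, ∅, ∅, ∅, ∅, 882, ∅]
Lookup 53: h=1, probe 1,2,3 → found at 3.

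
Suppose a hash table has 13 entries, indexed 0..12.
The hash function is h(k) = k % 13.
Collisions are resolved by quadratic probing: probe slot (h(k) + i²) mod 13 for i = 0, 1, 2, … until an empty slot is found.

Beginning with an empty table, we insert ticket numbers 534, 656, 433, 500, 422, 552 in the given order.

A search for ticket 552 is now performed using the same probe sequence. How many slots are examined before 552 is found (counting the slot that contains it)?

4

534: h=1 -> slot 1
656: h=6 -> slot 6
433: h=4 -> slot 4
500: h=6, probe 6,7 -> slot 7
422: h=6, probe 6,7,10 -> slot 10
552: h=6, probe 6,7,10,2 -> slot 2
Table: [—, 534, 552, —, 433, —, 656, 500, —, —, 422, —, —]
Lookup 552: h=6, probe 6,7,10,2 → found at 2.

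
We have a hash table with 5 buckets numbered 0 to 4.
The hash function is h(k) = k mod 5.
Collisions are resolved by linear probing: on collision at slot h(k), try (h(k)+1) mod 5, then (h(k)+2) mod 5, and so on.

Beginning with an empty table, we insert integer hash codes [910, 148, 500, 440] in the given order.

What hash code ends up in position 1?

Insert 910: h=0, slot 0 empty => index 0.
Insert 148: h=3, slot 3 empty => index 3.
Insert 500: h=0, slot 0 occupied => index 1.
Insert 440: h=0, slots 0,1 occupied => index 2.
Table: [910, 500, 440, 148, .]

500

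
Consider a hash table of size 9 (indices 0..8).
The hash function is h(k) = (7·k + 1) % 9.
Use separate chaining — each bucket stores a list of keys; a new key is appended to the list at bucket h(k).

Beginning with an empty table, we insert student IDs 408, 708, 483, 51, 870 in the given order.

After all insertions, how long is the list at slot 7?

Insert 408: h=4, bucket 4 empty -> new chain.
Insert 708: h=7, bucket 7 empty -> new chain.
Insert 483: h=7, bucket 7 nonempty -> append to chain.
Insert 51: h=7, bucket 7 nonempty -> append to chain.
Insert 870: h=7, bucket 7 nonempty -> append to chain.
Final buckets:
0: -
1: -
2: -
3: -
4: 408
5: -
6: -
7: 708 -> 483 -> 51 -> 870
8: -

4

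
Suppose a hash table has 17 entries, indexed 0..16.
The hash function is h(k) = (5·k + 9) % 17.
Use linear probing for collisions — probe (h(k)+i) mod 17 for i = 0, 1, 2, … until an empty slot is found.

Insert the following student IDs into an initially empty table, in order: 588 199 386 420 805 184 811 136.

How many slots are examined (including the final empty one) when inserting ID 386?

588: h=8 → slot 8
199: h=1 → slot 1
386: h=1, probe 1,2 → slot 2
420: h=1, probe 1,2,3 → slot 3
805: h=5 → slot 5
184: h=11 → slot 11
811: h=1, probe 1,2,3,4 → slot 4
136: h=9 → slot 9
Table: [—, 199, 386, 420, 811, 805, —, —, 588, 136, —, 184, —, —, —, —, —]

2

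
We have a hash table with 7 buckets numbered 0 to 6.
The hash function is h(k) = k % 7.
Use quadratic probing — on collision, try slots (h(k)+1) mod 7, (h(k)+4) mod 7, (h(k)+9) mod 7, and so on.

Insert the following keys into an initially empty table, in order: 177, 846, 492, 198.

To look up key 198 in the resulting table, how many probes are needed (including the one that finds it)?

4

Insert 177: h=2, slot 2 empty → index 2.
Insert 846: h=6, slot 6 empty → index 6.
Insert 492: h=2, slot 2 occupied → index 3.
Insert 198: h=2, slots 2,3,6 occupied → index 4.
Table: [∅, ∅, 177, 492, 198, ∅, 846]
Lookup 198: h=2, probe 2,3,6,4 → found at 4.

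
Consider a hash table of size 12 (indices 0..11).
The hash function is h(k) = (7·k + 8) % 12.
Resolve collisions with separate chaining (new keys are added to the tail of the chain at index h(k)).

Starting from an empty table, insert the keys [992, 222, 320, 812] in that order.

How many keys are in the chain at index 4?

Insert 992: h=4, bucket 4 empty → new chain.
Insert 222: h=2, bucket 2 empty → new chain.
Insert 320: h=4, bucket 4 nonempty → append to chain.
Insert 812: h=4, bucket 4 nonempty → append to chain.
Final buckets:
0: —
1: —
2: 222
3: —
4: 992 -> 320 -> 812
5: —
6: —
7: —
8: —
9: —
10: —
11: —

3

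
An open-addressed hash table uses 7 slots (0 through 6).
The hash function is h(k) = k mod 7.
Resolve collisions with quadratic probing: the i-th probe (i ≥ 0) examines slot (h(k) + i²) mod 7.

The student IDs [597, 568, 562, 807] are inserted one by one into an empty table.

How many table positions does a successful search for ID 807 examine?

597 hashes to 2; slot 2 is free => place at 2.
568 hashes to 1; slot 1 is free => place at 1.
562 hashes to 2; 2 taken => place at 3.
807 hashes to 2; 2,3 taken => place at 6.
Table: [., 568, 597, 562, ., ., 807]
Lookup 807: h=2, probe 2,3,6 → found at 6.

3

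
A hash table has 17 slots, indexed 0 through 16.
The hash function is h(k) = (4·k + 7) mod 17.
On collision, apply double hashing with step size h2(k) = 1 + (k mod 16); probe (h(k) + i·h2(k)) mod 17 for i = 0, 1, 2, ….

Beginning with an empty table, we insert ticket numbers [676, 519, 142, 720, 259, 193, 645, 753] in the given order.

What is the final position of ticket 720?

676 hashes to 8; slot 8 is free → place at 8.
519 hashes to 9; slot 9 is free → place at 9.
142 hashes to 14; slot 14 is free → place at 14.
720 hashes to 14, h2=1; 14 taken → place at 15.
259 hashes to 6; slot 6 is free → place at 6.
193 hashes to 14, h2=2; 14 taken → place at 16.
645 hashes to 3; slot 3 is free → place at 3.
753 hashes to 10; slot 10 is free → place at 10.
Table: [-, -, -, 645, -, -, 259, -, 676, 519, 753, -, -, -, 142, 720, 193]

15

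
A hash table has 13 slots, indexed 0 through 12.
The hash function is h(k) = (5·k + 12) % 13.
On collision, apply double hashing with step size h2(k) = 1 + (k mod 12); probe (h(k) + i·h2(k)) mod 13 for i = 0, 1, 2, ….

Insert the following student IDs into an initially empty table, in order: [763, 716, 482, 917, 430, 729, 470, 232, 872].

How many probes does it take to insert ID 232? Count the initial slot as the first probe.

Insert 763: h=5, slot 5 empty → index 5.
Insert 716: h=4, slot 4 empty → index 4.
Insert 482: h=4, h2=3, slot 4 occupied → index 7.
Insert 917: h=8, slot 8 empty → index 8.
Insert 430: h=4, h2=11, slot 4 occupied → index 2.
Insert 729: h=4, h2=10, slot 4 occupied → index 1.
Insert 470: h=9, slot 9 empty → index 9.
Insert 232: h=2, h2=5, slots 2,7 occupied → index 12.
Insert 872: h=4, h2=9, slot 4 occupied → index 0.
Table: [872, 729, 430, —, 716, 763, —, 482, 917, 470, —, —, 232]

3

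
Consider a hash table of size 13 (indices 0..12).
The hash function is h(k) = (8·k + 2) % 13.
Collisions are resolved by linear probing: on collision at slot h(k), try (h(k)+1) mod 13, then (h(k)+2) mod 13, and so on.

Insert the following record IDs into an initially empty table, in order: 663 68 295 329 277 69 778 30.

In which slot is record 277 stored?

10

663: h=2 => slot 2
68: h=0 => slot 0
295: h=9 => slot 9
329: h=8 => slot 8
277: h=8, probe 8,9,10 => slot 10
69: h=8, probe 8,9,10,11 => slot 11
778: h=12 => slot 12
30: h=8, probe 8,9,10,11,12,0,1 => slot 1
Table: [68, 30, 663, ∅, ∅, ∅, ∅, ∅, 329, 295, 277, 69, 778]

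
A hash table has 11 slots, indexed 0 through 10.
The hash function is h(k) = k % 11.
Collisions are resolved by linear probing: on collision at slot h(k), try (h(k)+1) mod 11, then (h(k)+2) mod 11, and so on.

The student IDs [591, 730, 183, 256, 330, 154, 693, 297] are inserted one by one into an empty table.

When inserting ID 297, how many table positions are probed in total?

591 hashes to 8; slot 8 is free -> place at 8.
730 hashes to 4; slot 4 is free -> place at 4.
183 hashes to 7; slot 7 is free -> place at 7.
256 hashes to 3; slot 3 is free -> place at 3.
330 hashes to 0; slot 0 is free -> place at 0.
154 hashes to 0; 0 taken -> place at 1.
693 hashes to 0; 0,1 taken -> place at 2.
297 hashes to 0; 0,1,2,3,4 taken -> place at 5.
Table: [330, 154, 693, 256, 730, 297, —, 183, 591, —, —]

6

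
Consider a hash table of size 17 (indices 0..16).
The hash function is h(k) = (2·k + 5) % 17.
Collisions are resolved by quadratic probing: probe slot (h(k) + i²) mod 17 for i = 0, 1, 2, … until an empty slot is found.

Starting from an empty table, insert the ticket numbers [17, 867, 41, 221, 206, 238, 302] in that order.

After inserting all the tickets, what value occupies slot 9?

17: h=5 -> slot 5
867: h=5, probe 5,6 -> slot 6
41: h=2 -> slot 2
221: h=5, probe 5,6,9 -> slot 9
206: h=9, probe 9,10 -> slot 10
238: h=5, probe 5,6,9,14 -> slot 14
302: h=14, probe 14,15 -> slot 15
Table: [_, _, 41, _, _, 17, 867, _, _, 221, 206, _, _, _, 238, 302, _]

221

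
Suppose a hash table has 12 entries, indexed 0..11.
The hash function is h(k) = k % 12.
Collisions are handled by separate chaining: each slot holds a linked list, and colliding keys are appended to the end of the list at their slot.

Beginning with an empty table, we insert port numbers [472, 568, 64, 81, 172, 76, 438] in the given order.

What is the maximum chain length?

5

Insert 472: h=4, bucket 4 empty -> new chain.
Insert 568: h=4, bucket 4 nonempty -> append to chain.
Insert 64: h=4, bucket 4 nonempty -> append to chain.
Insert 81: h=9, bucket 9 empty -> new chain.
Insert 172: h=4, bucket 4 nonempty -> append to chain.
Insert 76: h=4, bucket 4 nonempty -> append to chain.
Insert 438: h=6, bucket 6 empty -> new chain.
Final buckets:
0: ∅
1: ∅
2: ∅
3: ∅
4: 472 -> 568 -> 64 -> 172 -> 76
5: ∅
6: 438
7: ∅
8: ∅
9: 81
10: ∅
11: ∅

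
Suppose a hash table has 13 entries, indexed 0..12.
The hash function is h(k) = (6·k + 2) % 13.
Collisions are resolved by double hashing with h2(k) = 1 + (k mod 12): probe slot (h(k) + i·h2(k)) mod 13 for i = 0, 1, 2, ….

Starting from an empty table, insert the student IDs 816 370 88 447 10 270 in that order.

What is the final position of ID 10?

816 hashes to 10; slot 10 is free → place at 10.
370 hashes to 12; slot 12 is free → place at 12.
88 hashes to 10, h2=5; 10 taken → place at 2.
447 hashes to 6; slot 6 is free → place at 6.
10 hashes to 10, h2=11; 10 taken → place at 8.
270 hashes to 10, h2=7; 10 taken → place at 4.
Table: [., ., 88, ., 270, ., 447, ., 10, ., 816, ., 370]

8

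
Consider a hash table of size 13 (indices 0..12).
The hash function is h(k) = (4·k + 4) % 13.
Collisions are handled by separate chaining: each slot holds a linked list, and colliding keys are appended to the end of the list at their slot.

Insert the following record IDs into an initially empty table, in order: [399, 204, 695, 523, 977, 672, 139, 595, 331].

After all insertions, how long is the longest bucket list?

4

Insert 399: h=1, bucket 1 empty -> new chain.
Insert 204: h=1, bucket 1 nonempty -> append to chain.
Insert 695: h=2, bucket 2 empty -> new chain.
Insert 523: h=3, bucket 3 empty -> new chain.
Insert 977: h=12, bucket 12 empty -> new chain.
Insert 672: h=1, bucket 1 nonempty -> append to chain.
Insert 139: h=1, bucket 1 nonempty -> append to chain.
Insert 595: h=5, bucket 5 empty -> new chain.
Insert 331: h=2, bucket 2 nonempty -> append to chain.
Final buckets:
0: -
1: 399 -> 204 -> 672 -> 139
2: 695 -> 331
3: 523
4: -
5: 595
6: -
7: -
8: -
9: -
10: -
11: -
12: 977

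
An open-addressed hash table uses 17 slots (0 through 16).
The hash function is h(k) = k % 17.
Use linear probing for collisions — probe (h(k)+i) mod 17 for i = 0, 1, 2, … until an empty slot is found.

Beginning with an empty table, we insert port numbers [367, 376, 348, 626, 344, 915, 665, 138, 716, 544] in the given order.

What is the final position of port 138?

5

367 hashes to 10; slot 10 is free → place at 10.
376 hashes to 2; slot 2 is free → place at 2.
348 hashes to 8; slot 8 is free → place at 8.
626 hashes to 14; slot 14 is free → place at 14.
344 hashes to 4; slot 4 is free → place at 4.
915 hashes to 14; 14 taken → place at 15.
665 hashes to 2; 2 taken → place at 3.
138 hashes to 2; 2,3,4 taken → place at 5.
716 hashes to 2; 2,3,4,5 taken → place at 6.
544 hashes to 0; slot 0 is free → place at 0.
Table: [544, —, 376, 665, 344, 138, 716, —, 348, —, 367, —, —, —, 626, 915, —]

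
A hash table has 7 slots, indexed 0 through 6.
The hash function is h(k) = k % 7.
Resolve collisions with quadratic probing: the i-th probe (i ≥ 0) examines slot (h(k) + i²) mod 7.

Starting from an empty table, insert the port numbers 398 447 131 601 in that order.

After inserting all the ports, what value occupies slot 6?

398

Insert 398: h=6, slot 6 empty -> index 6.
Insert 447: h=6, slot 6 occupied -> index 0.
Insert 131: h=5, slot 5 empty -> index 5.
Insert 601: h=6, slots 6,0 occupied -> index 3.
Table: [447, ., ., 601, ., 131, 398]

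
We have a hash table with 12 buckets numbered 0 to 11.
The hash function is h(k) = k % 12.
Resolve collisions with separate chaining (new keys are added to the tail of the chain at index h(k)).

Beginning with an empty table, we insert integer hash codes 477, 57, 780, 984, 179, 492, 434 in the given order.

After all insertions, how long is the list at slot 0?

3

Insert 477: h=9, bucket 9 empty → new chain.
Insert 57: h=9, bucket 9 nonempty → append to chain.
Insert 780: h=0, bucket 0 empty → new chain.
Insert 984: h=0, bucket 0 nonempty → append to chain.
Insert 179: h=11, bucket 11 empty → new chain.
Insert 492: h=0, bucket 0 nonempty → append to chain.
Insert 434: h=2, bucket 2 empty → new chain.
Final buckets:
0: 780 -> 984 -> 492
1: —
2: 434
3: —
4: —
5: —
6: —
7: —
8: —
9: 477 -> 57
10: —
11: 179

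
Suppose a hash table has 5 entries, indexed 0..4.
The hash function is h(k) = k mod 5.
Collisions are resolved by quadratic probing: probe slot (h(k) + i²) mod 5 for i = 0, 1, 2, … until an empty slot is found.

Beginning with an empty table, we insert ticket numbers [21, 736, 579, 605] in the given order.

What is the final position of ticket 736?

2

21 hashes to 1; slot 1 is free → place at 1.
736 hashes to 1; 1 taken → place at 2.
579 hashes to 4; slot 4 is free → place at 4.
605 hashes to 0; slot 0 is free → place at 0.
Table: [605, 21, 736, —, 579]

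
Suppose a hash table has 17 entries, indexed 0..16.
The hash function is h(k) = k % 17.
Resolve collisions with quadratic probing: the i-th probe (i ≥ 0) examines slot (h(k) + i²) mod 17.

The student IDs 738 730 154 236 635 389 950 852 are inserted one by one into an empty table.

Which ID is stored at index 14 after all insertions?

950

738: h=7 -> slot 7
730: h=16 -> slot 16
154: h=1 -> slot 1
236: h=15 -> slot 15
635: h=6 -> slot 6
389: h=15, probe 15,16,2 -> slot 2
950: h=15, probe 15,16,2,7,14 -> slot 14
852: h=2, probe 2,3 -> slot 3
Table: [-, 154, 389, 852, -, -, 635, 738, -, -, -, -, -, -, 950, 236, 730]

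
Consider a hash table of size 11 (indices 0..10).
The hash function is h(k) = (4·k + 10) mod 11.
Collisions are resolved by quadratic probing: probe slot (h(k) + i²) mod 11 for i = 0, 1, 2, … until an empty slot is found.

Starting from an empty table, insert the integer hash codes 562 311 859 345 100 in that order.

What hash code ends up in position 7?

562: h=3 -> slot 3
311: h=0 -> slot 0
859: h=3, probe 3,4 -> slot 4
345: h=4, probe 4,5 -> slot 5
100: h=3, probe 3,4,7 -> slot 7
Table: [311, -, -, 562, 859, 345, -, 100, -, -, -]

100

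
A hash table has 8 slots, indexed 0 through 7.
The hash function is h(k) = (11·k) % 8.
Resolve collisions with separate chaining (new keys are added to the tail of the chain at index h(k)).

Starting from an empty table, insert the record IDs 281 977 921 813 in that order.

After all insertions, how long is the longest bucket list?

3

281 -> bucket 3
977 -> bucket 3 (collision)
921 -> bucket 3 (collision)
813 -> bucket 7
Final buckets:
0: —
1: —
2: —
3: 281 -> 977 -> 921
4: —
5: —
6: —
7: 813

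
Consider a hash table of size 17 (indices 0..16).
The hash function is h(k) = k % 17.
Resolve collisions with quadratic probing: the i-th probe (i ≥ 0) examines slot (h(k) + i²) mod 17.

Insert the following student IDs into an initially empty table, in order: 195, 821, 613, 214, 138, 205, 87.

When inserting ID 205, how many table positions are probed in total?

195 hashes to 8; slot 8 is free => place at 8.
821 hashes to 5; slot 5 is free => place at 5.
613 hashes to 1; slot 1 is free => place at 1.
214 hashes to 10; slot 10 is free => place at 10.
138 hashes to 2; slot 2 is free => place at 2.
205 hashes to 1; 1,2,5,10 taken => place at 0.
87 hashes to 2; 2 taken => place at 3.
Table: [205, 613, 138, 87, ., 821, ., ., 195, ., 214, ., ., ., ., ., .]

5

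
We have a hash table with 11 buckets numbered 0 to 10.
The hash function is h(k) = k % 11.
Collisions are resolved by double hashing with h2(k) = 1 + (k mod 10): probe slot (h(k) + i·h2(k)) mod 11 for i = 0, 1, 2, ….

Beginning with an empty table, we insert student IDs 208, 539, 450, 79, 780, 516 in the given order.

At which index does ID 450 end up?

208: h=10 -> slot 10
539: h=0 -> slot 0
450: h=10, h2=1, probe 10,0,1 -> slot 1
79: h=2 -> slot 2
780: h=10, h2=1, probe 10,0,1,2,3 -> slot 3
516: h=10, h2=7, probe 10,6 -> slot 6
Table: [539, 450, 79, 780, -, -, 516, -, -, -, 208]

1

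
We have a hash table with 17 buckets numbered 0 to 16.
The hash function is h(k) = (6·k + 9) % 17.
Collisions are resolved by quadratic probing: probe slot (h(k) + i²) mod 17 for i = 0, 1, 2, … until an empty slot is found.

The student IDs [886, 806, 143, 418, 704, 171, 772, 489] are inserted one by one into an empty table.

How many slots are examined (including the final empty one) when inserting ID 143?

886: h=4 → slot 4
806: h=0 → slot 0
143: h=0, probe 0,1 → slot 1
418: h=1, probe 1,2 → slot 2
704: h=0, probe 0,1,4,9 → slot 9
171: h=15 → slot 15
772: h=0, probe 0,1,4,9,16 → slot 16
489: h=2, probe 2,3 → slot 3
Table: [806, 143, 418, 489, 886, ∅, ∅, ∅, ∅, 704, ∅, ∅, ∅, ∅, ∅, 171, 772]

2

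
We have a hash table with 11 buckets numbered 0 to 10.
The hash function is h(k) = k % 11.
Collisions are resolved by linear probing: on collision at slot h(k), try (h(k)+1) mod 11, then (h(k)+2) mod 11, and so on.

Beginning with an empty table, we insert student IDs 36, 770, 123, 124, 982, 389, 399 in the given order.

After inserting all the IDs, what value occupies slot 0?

Insert 36: h=3, slot 3 empty → index 3.
Insert 770: h=0, slot 0 empty → index 0.
Insert 123: h=2, slot 2 empty → index 2.
Insert 124: h=3, slot 3 occupied → index 4.
Insert 982: h=3, slots 3,4 occupied → index 5.
Insert 389: h=4, slots 4,5 occupied → index 6.
Insert 399: h=3, slots 3,4,5,6 occupied → index 7.
Table: [770, -, 123, 36, 124, 982, 389, 399, -, -, -]

770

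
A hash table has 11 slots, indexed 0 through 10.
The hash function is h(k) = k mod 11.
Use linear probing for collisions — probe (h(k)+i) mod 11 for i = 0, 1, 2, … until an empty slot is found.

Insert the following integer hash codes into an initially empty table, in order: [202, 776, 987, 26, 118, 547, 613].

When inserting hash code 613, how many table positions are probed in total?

4

Insert 202: h=4, slot 4 empty -> index 4.
Insert 776: h=6, slot 6 empty -> index 6.
Insert 987: h=8, slot 8 empty -> index 8.
Insert 26: h=4, slot 4 occupied -> index 5.
Insert 118: h=8, slot 8 occupied -> index 9.
Insert 547: h=8, slots 8,9 occupied -> index 10.
Insert 613: h=8, slots 8,9,10 occupied -> index 0.
Table: [613, ∅, ∅, ∅, 202, 26, 776, ∅, 987, 118, 547]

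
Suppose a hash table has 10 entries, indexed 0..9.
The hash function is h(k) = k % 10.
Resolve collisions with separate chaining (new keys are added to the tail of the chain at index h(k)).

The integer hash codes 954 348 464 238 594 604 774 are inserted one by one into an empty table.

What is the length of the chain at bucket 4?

Insert 954: h=4, bucket 4 empty → new chain.
Insert 348: h=8, bucket 8 empty → new chain.
Insert 464: h=4, bucket 4 nonempty → append to chain.
Insert 238: h=8, bucket 8 nonempty → append to chain.
Insert 594: h=4, bucket 4 nonempty → append to chain.
Insert 604: h=4, bucket 4 nonempty → append to chain.
Insert 774: h=4, bucket 4 nonempty → append to chain.
Final buckets:
0: ∅
1: ∅
2: ∅
3: ∅
4: 954 -> 464 -> 594 -> 604 -> 774
5: ∅
6: ∅
7: ∅
8: 348 -> 238
9: ∅

5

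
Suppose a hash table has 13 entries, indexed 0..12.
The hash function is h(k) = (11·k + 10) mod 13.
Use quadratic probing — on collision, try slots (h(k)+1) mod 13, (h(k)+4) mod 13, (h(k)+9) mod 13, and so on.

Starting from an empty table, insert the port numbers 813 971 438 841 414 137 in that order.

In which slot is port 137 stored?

10

813: h=9 => slot 9
971: h=5 => slot 5
438: h=5, probe 5,6 => slot 6
841: h=5, probe 5,6,9,1 => slot 1
414: h=1, probe 1,2 => slot 2
137: h=9, probe 9,10 => slot 10
Table: [., 841, 414, ., ., 971, 438, ., ., 813, 137, ., .]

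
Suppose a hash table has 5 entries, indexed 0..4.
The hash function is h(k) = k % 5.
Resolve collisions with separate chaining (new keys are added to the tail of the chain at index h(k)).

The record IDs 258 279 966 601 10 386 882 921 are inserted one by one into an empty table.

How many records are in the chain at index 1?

4

Insert 258: h=3, bucket 3 empty -> new chain.
Insert 279: h=4, bucket 4 empty -> new chain.
Insert 966: h=1, bucket 1 empty -> new chain.
Insert 601: h=1, bucket 1 nonempty -> append to chain.
Insert 10: h=0, bucket 0 empty -> new chain.
Insert 386: h=1, bucket 1 nonempty -> append to chain.
Insert 882: h=2, bucket 2 empty -> new chain.
Insert 921: h=1, bucket 1 nonempty -> append to chain.
Final buckets:
0: 10
1: 966 -> 601 -> 386 -> 921
2: 882
3: 258
4: 279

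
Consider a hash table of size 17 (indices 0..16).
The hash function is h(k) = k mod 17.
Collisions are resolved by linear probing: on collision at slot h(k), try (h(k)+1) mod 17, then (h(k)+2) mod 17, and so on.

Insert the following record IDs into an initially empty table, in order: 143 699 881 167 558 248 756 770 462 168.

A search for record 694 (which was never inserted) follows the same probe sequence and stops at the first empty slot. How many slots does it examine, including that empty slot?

143: h=7 → slot 7
699: h=2 → slot 2
881: h=14 → slot 14
167: h=14, probe 14,15 → slot 15
558: h=14, probe 14,15,16 → slot 16
248: h=10 → slot 10
756: h=8 → slot 8
770: h=5 → slot 5
462: h=3 → slot 3
168: h=15, probe 15,16,0 → slot 0
Table: [168, —, 699, 462, —, 770, —, 143, 756, —, 248, —, —, —, 881, 167, 558]
Lookup 694: h=14, probe 14,15,16,0,1 → slot 1 empty, not found.

5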